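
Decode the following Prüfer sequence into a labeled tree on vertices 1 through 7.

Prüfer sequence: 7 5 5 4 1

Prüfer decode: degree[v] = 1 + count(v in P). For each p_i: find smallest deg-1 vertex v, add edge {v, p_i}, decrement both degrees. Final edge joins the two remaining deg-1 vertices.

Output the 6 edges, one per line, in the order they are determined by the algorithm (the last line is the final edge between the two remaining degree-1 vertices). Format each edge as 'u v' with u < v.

Answer: 2 7
3 5
5 6
4 5
1 4
1 7

Derivation:
Initial degrees: {1:2, 2:1, 3:1, 4:2, 5:3, 6:1, 7:2}
Step 1: smallest deg-1 vertex = 2, p_1 = 7. Add edge {2,7}. Now deg[2]=0, deg[7]=1.
Step 2: smallest deg-1 vertex = 3, p_2 = 5. Add edge {3,5}. Now deg[3]=0, deg[5]=2.
Step 3: smallest deg-1 vertex = 6, p_3 = 5. Add edge {5,6}. Now deg[6]=0, deg[5]=1.
Step 4: smallest deg-1 vertex = 5, p_4 = 4. Add edge {4,5}. Now deg[5]=0, deg[4]=1.
Step 5: smallest deg-1 vertex = 4, p_5 = 1. Add edge {1,4}. Now deg[4]=0, deg[1]=1.
Final: two remaining deg-1 vertices are 1, 7. Add edge {1,7}.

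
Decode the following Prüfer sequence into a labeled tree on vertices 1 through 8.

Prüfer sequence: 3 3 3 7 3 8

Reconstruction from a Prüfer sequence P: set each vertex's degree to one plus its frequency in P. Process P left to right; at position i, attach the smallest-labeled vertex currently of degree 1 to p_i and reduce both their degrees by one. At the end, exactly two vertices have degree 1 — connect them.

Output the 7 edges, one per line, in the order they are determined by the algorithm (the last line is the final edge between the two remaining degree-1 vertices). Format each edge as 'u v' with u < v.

Initial degrees: {1:1, 2:1, 3:5, 4:1, 5:1, 6:1, 7:2, 8:2}
Step 1: smallest deg-1 vertex = 1, p_1 = 3. Add edge {1,3}. Now deg[1]=0, deg[3]=4.
Step 2: smallest deg-1 vertex = 2, p_2 = 3. Add edge {2,3}. Now deg[2]=0, deg[3]=3.
Step 3: smallest deg-1 vertex = 4, p_3 = 3. Add edge {3,4}. Now deg[4]=0, deg[3]=2.
Step 4: smallest deg-1 vertex = 5, p_4 = 7. Add edge {5,7}. Now deg[5]=0, deg[7]=1.
Step 5: smallest deg-1 vertex = 6, p_5 = 3. Add edge {3,6}. Now deg[6]=0, deg[3]=1.
Step 6: smallest deg-1 vertex = 3, p_6 = 8. Add edge {3,8}. Now deg[3]=0, deg[8]=1.
Final: two remaining deg-1 vertices are 7, 8. Add edge {7,8}.

Answer: 1 3
2 3
3 4
5 7
3 6
3 8
7 8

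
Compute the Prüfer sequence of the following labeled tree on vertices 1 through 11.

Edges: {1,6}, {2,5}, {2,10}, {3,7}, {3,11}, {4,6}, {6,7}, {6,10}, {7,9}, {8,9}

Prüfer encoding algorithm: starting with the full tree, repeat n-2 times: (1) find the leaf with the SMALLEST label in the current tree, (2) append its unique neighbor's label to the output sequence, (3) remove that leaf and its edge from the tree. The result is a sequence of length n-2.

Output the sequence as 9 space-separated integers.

Answer: 6 6 2 10 9 7 6 7 3

Derivation:
Step 1: leaves = {1,4,5,8,11}. Remove smallest leaf 1, emit neighbor 6.
Step 2: leaves = {4,5,8,11}. Remove smallest leaf 4, emit neighbor 6.
Step 3: leaves = {5,8,11}. Remove smallest leaf 5, emit neighbor 2.
Step 4: leaves = {2,8,11}. Remove smallest leaf 2, emit neighbor 10.
Step 5: leaves = {8,10,11}. Remove smallest leaf 8, emit neighbor 9.
Step 6: leaves = {9,10,11}. Remove smallest leaf 9, emit neighbor 7.
Step 7: leaves = {10,11}. Remove smallest leaf 10, emit neighbor 6.
Step 8: leaves = {6,11}. Remove smallest leaf 6, emit neighbor 7.
Step 9: leaves = {7,11}. Remove smallest leaf 7, emit neighbor 3.
Done: 2 vertices remain (3, 11). Sequence = [6 6 2 10 9 7 6 7 3]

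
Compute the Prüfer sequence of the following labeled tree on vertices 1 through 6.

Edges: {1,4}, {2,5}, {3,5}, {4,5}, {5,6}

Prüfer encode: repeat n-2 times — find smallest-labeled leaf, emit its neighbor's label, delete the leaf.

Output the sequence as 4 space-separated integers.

Step 1: leaves = {1,2,3,6}. Remove smallest leaf 1, emit neighbor 4.
Step 2: leaves = {2,3,4,6}. Remove smallest leaf 2, emit neighbor 5.
Step 3: leaves = {3,4,6}. Remove smallest leaf 3, emit neighbor 5.
Step 4: leaves = {4,6}. Remove smallest leaf 4, emit neighbor 5.
Done: 2 vertices remain (5, 6). Sequence = [4 5 5 5]

Answer: 4 5 5 5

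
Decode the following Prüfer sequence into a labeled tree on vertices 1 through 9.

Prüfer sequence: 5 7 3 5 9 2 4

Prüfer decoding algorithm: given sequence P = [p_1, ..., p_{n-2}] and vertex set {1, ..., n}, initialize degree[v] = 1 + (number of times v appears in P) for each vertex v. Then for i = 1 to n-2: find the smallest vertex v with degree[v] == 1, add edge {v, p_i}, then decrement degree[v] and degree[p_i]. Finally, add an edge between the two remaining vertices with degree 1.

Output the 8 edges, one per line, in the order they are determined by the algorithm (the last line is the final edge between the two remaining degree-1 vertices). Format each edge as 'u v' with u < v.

Initial degrees: {1:1, 2:2, 3:2, 4:2, 5:3, 6:1, 7:2, 8:1, 9:2}
Step 1: smallest deg-1 vertex = 1, p_1 = 5. Add edge {1,5}. Now deg[1]=0, deg[5]=2.
Step 2: smallest deg-1 vertex = 6, p_2 = 7. Add edge {6,7}. Now deg[6]=0, deg[7]=1.
Step 3: smallest deg-1 vertex = 7, p_3 = 3. Add edge {3,7}. Now deg[7]=0, deg[3]=1.
Step 4: smallest deg-1 vertex = 3, p_4 = 5. Add edge {3,5}. Now deg[3]=0, deg[5]=1.
Step 5: smallest deg-1 vertex = 5, p_5 = 9. Add edge {5,9}. Now deg[5]=0, deg[9]=1.
Step 6: smallest deg-1 vertex = 8, p_6 = 2. Add edge {2,8}. Now deg[8]=0, deg[2]=1.
Step 7: smallest deg-1 vertex = 2, p_7 = 4. Add edge {2,4}. Now deg[2]=0, deg[4]=1.
Final: two remaining deg-1 vertices are 4, 9. Add edge {4,9}.

Answer: 1 5
6 7
3 7
3 5
5 9
2 8
2 4
4 9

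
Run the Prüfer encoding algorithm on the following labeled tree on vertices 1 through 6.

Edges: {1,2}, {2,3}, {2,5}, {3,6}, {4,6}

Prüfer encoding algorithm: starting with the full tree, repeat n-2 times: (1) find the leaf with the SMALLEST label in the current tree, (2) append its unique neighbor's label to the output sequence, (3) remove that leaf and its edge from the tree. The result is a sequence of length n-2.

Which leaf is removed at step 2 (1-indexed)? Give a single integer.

Step 1: current leaves = {1,4,5}. Remove leaf 1 (neighbor: 2).
Step 2: current leaves = {4,5}. Remove leaf 4 (neighbor: 6).

Answer: 4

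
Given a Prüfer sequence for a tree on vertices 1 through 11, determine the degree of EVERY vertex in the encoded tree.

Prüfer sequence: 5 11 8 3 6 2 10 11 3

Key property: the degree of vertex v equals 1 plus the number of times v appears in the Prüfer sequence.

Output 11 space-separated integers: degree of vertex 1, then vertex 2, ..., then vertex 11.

Answer: 1 2 3 1 2 2 1 2 1 2 3

Derivation:
p_1 = 5: count[5] becomes 1
p_2 = 11: count[11] becomes 1
p_3 = 8: count[8] becomes 1
p_4 = 3: count[3] becomes 1
p_5 = 6: count[6] becomes 1
p_6 = 2: count[2] becomes 1
p_7 = 10: count[10] becomes 1
p_8 = 11: count[11] becomes 2
p_9 = 3: count[3] becomes 2
Degrees (1 + count): deg[1]=1+0=1, deg[2]=1+1=2, deg[3]=1+2=3, deg[4]=1+0=1, deg[5]=1+1=2, deg[6]=1+1=2, deg[7]=1+0=1, deg[8]=1+1=2, deg[9]=1+0=1, deg[10]=1+1=2, deg[11]=1+2=3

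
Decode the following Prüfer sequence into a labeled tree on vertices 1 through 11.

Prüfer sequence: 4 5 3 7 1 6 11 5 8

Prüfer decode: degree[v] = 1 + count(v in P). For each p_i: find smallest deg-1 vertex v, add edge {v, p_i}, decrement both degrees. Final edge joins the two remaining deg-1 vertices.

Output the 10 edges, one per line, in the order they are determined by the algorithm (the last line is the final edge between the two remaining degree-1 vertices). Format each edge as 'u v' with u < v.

Answer: 2 4
4 5
3 9
3 7
1 7
1 6
6 11
5 10
5 8
8 11

Derivation:
Initial degrees: {1:2, 2:1, 3:2, 4:2, 5:3, 6:2, 7:2, 8:2, 9:1, 10:1, 11:2}
Step 1: smallest deg-1 vertex = 2, p_1 = 4. Add edge {2,4}. Now deg[2]=0, deg[4]=1.
Step 2: smallest deg-1 vertex = 4, p_2 = 5. Add edge {4,5}. Now deg[4]=0, deg[5]=2.
Step 3: smallest deg-1 vertex = 9, p_3 = 3. Add edge {3,9}. Now deg[9]=0, deg[3]=1.
Step 4: smallest deg-1 vertex = 3, p_4 = 7. Add edge {3,7}. Now deg[3]=0, deg[7]=1.
Step 5: smallest deg-1 vertex = 7, p_5 = 1. Add edge {1,7}. Now deg[7]=0, deg[1]=1.
Step 6: smallest deg-1 vertex = 1, p_6 = 6. Add edge {1,6}. Now deg[1]=0, deg[6]=1.
Step 7: smallest deg-1 vertex = 6, p_7 = 11. Add edge {6,11}. Now deg[6]=0, deg[11]=1.
Step 8: smallest deg-1 vertex = 10, p_8 = 5. Add edge {5,10}. Now deg[10]=0, deg[5]=1.
Step 9: smallest deg-1 vertex = 5, p_9 = 8. Add edge {5,8}. Now deg[5]=0, deg[8]=1.
Final: two remaining deg-1 vertices are 8, 11. Add edge {8,11}.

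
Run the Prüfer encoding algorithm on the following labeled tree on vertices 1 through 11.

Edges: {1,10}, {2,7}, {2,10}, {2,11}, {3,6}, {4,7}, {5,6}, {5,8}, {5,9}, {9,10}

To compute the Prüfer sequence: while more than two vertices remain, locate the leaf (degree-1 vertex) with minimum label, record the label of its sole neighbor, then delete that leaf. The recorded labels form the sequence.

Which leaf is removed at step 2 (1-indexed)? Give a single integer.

Answer: 3

Derivation:
Step 1: current leaves = {1,3,4,8,11}. Remove leaf 1 (neighbor: 10).
Step 2: current leaves = {3,4,8,11}. Remove leaf 3 (neighbor: 6).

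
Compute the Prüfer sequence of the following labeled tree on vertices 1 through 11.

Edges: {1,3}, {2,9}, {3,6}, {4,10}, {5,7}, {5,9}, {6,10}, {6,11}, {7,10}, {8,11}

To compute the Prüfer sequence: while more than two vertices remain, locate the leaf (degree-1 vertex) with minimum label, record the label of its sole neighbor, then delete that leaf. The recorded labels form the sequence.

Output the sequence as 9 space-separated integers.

Step 1: leaves = {1,2,4,8}. Remove smallest leaf 1, emit neighbor 3.
Step 2: leaves = {2,3,4,8}. Remove smallest leaf 2, emit neighbor 9.
Step 3: leaves = {3,4,8,9}. Remove smallest leaf 3, emit neighbor 6.
Step 4: leaves = {4,8,9}. Remove smallest leaf 4, emit neighbor 10.
Step 5: leaves = {8,9}. Remove smallest leaf 8, emit neighbor 11.
Step 6: leaves = {9,11}. Remove smallest leaf 9, emit neighbor 5.
Step 7: leaves = {5,11}. Remove smallest leaf 5, emit neighbor 7.
Step 8: leaves = {7,11}. Remove smallest leaf 7, emit neighbor 10.
Step 9: leaves = {10,11}. Remove smallest leaf 10, emit neighbor 6.
Done: 2 vertices remain (6, 11). Sequence = [3 9 6 10 11 5 7 10 6]

Answer: 3 9 6 10 11 5 7 10 6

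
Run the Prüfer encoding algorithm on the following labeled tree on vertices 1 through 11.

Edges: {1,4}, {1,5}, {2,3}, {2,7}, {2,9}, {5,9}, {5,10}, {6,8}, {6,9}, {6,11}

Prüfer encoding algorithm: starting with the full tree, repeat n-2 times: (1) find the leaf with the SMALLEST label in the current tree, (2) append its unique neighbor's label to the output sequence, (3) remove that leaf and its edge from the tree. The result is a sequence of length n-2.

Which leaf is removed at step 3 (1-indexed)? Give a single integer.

Step 1: current leaves = {3,4,7,8,10,11}. Remove leaf 3 (neighbor: 2).
Step 2: current leaves = {4,7,8,10,11}. Remove leaf 4 (neighbor: 1).
Step 3: current leaves = {1,7,8,10,11}. Remove leaf 1 (neighbor: 5).

Answer: 1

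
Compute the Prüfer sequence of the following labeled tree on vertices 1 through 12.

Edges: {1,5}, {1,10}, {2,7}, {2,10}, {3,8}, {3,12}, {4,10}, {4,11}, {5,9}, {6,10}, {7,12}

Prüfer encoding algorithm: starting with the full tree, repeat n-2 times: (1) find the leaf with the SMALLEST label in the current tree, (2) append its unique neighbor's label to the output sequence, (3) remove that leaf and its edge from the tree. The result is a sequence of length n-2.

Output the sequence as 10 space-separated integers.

Answer: 10 3 12 5 1 10 4 10 2 7

Derivation:
Step 1: leaves = {6,8,9,11}. Remove smallest leaf 6, emit neighbor 10.
Step 2: leaves = {8,9,11}. Remove smallest leaf 8, emit neighbor 3.
Step 3: leaves = {3,9,11}. Remove smallest leaf 3, emit neighbor 12.
Step 4: leaves = {9,11,12}. Remove smallest leaf 9, emit neighbor 5.
Step 5: leaves = {5,11,12}. Remove smallest leaf 5, emit neighbor 1.
Step 6: leaves = {1,11,12}. Remove smallest leaf 1, emit neighbor 10.
Step 7: leaves = {11,12}. Remove smallest leaf 11, emit neighbor 4.
Step 8: leaves = {4,12}. Remove smallest leaf 4, emit neighbor 10.
Step 9: leaves = {10,12}. Remove smallest leaf 10, emit neighbor 2.
Step 10: leaves = {2,12}. Remove smallest leaf 2, emit neighbor 7.
Done: 2 vertices remain (7, 12). Sequence = [10 3 12 5 1 10 4 10 2 7]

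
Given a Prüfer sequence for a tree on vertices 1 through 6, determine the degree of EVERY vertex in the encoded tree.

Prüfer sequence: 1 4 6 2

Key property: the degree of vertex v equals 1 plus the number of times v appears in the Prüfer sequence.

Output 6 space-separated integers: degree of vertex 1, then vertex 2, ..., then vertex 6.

p_1 = 1: count[1] becomes 1
p_2 = 4: count[4] becomes 1
p_3 = 6: count[6] becomes 1
p_4 = 2: count[2] becomes 1
Degrees (1 + count): deg[1]=1+1=2, deg[2]=1+1=2, deg[3]=1+0=1, deg[4]=1+1=2, deg[5]=1+0=1, deg[6]=1+1=2

Answer: 2 2 1 2 1 2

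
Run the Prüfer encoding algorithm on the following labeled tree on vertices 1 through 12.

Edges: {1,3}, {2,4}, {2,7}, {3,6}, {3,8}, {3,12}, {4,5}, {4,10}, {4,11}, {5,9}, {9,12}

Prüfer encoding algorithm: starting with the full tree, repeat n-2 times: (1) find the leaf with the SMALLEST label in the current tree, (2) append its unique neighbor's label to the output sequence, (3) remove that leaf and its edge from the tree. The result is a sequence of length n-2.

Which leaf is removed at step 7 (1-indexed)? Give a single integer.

Step 1: current leaves = {1,6,7,8,10,11}. Remove leaf 1 (neighbor: 3).
Step 2: current leaves = {6,7,8,10,11}. Remove leaf 6 (neighbor: 3).
Step 3: current leaves = {7,8,10,11}. Remove leaf 7 (neighbor: 2).
Step 4: current leaves = {2,8,10,11}. Remove leaf 2 (neighbor: 4).
Step 5: current leaves = {8,10,11}. Remove leaf 8 (neighbor: 3).
Step 6: current leaves = {3,10,11}. Remove leaf 3 (neighbor: 12).
Step 7: current leaves = {10,11,12}. Remove leaf 10 (neighbor: 4).

Answer: 10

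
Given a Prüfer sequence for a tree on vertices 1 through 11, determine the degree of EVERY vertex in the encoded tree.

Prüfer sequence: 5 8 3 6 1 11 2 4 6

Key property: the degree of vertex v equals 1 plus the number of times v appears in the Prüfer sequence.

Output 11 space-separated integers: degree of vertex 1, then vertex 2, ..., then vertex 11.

p_1 = 5: count[5] becomes 1
p_2 = 8: count[8] becomes 1
p_3 = 3: count[3] becomes 1
p_4 = 6: count[6] becomes 1
p_5 = 1: count[1] becomes 1
p_6 = 11: count[11] becomes 1
p_7 = 2: count[2] becomes 1
p_8 = 4: count[4] becomes 1
p_9 = 6: count[6] becomes 2
Degrees (1 + count): deg[1]=1+1=2, deg[2]=1+1=2, deg[3]=1+1=2, deg[4]=1+1=2, deg[5]=1+1=2, deg[6]=1+2=3, deg[7]=1+0=1, deg[8]=1+1=2, deg[9]=1+0=1, deg[10]=1+0=1, deg[11]=1+1=2

Answer: 2 2 2 2 2 3 1 2 1 1 2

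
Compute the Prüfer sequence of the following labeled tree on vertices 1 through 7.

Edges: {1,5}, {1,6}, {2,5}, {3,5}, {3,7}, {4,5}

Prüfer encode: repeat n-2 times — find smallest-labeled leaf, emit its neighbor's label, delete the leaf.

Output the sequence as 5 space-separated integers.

Answer: 5 5 1 5 3

Derivation:
Step 1: leaves = {2,4,6,7}. Remove smallest leaf 2, emit neighbor 5.
Step 2: leaves = {4,6,7}. Remove smallest leaf 4, emit neighbor 5.
Step 3: leaves = {6,7}. Remove smallest leaf 6, emit neighbor 1.
Step 4: leaves = {1,7}. Remove smallest leaf 1, emit neighbor 5.
Step 5: leaves = {5,7}. Remove smallest leaf 5, emit neighbor 3.
Done: 2 vertices remain (3, 7). Sequence = [5 5 1 5 3]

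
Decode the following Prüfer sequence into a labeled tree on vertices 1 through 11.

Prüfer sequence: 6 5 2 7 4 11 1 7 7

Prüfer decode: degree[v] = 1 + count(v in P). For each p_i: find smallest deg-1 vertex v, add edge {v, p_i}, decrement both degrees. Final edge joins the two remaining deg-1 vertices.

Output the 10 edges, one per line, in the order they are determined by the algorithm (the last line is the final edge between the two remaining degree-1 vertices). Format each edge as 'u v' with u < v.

Answer: 3 6
5 6
2 5
2 7
4 8
4 11
1 9
1 7
7 10
7 11

Derivation:
Initial degrees: {1:2, 2:2, 3:1, 4:2, 5:2, 6:2, 7:4, 8:1, 9:1, 10:1, 11:2}
Step 1: smallest deg-1 vertex = 3, p_1 = 6. Add edge {3,6}. Now deg[3]=0, deg[6]=1.
Step 2: smallest deg-1 vertex = 6, p_2 = 5. Add edge {5,6}. Now deg[6]=0, deg[5]=1.
Step 3: smallest deg-1 vertex = 5, p_3 = 2. Add edge {2,5}. Now deg[5]=0, deg[2]=1.
Step 4: smallest deg-1 vertex = 2, p_4 = 7. Add edge {2,7}. Now deg[2]=0, deg[7]=3.
Step 5: smallest deg-1 vertex = 8, p_5 = 4. Add edge {4,8}. Now deg[8]=0, deg[4]=1.
Step 6: smallest deg-1 vertex = 4, p_6 = 11. Add edge {4,11}. Now deg[4]=0, deg[11]=1.
Step 7: smallest deg-1 vertex = 9, p_7 = 1. Add edge {1,9}. Now deg[9]=0, deg[1]=1.
Step 8: smallest deg-1 vertex = 1, p_8 = 7. Add edge {1,7}. Now deg[1]=0, deg[7]=2.
Step 9: smallest deg-1 vertex = 10, p_9 = 7. Add edge {7,10}. Now deg[10]=0, deg[7]=1.
Final: two remaining deg-1 vertices are 7, 11. Add edge {7,11}.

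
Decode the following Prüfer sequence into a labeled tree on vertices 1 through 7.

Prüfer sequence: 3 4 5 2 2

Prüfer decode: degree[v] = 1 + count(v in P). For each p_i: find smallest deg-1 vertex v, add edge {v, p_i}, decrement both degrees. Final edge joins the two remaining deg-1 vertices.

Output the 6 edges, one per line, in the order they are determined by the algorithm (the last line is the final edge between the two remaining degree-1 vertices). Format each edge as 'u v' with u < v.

Answer: 1 3
3 4
4 5
2 5
2 6
2 7

Derivation:
Initial degrees: {1:1, 2:3, 3:2, 4:2, 5:2, 6:1, 7:1}
Step 1: smallest deg-1 vertex = 1, p_1 = 3. Add edge {1,3}. Now deg[1]=0, deg[3]=1.
Step 2: smallest deg-1 vertex = 3, p_2 = 4. Add edge {3,4}. Now deg[3]=0, deg[4]=1.
Step 3: smallest deg-1 vertex = 4, p_3 = 5. Add edge {4,5}. Now deg[4]=0, deg[5]=1.
Step 4: smallest deg-1 vertex = 5, p_4 = 2. Add edge {2,5}. Now deg[5]=0, deg[2]=2.
Step 5: smallest deg-1 vertex = 6, p_5 = 2. Add edge {2,6}. Now deg[6]=0, deg[2]=1.
Final: two remaining deg-1 vertices are 2, 7. Add edge {2,7}.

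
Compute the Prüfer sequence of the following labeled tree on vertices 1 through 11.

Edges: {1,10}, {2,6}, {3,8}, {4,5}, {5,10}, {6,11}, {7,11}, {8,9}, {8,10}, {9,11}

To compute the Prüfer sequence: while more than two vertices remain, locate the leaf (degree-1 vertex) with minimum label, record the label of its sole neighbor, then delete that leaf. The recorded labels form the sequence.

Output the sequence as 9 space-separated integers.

Answer: 10 6 8 5 10 11 11 8 9

Derivation:
Step 1: leaves = {1,2,3,4,7}. Remove smallest leaf 1, emit neighbor 10.
Step 2: leaves = {2,3,4,7}. Remove smallest leaf 2, emit neighbor 6.
Step 3: leaves = {3,4,6,7}. Remove smallest leaf 3, emit neighbor 8.
Step 4: leaves = {4,6,7}. Remove smallest leaf 4, emit neighbor 5.
Step 5: leaves = {5,6,7}. Remove smallest leaf 5, emit neighbor 10.
Step 6: leaves = {6,7,10}. Remove smallest leaf 6, emit neighbor 11.
Step 7: leaves = {7,10}. Remove smallest leaf 7, emit neighbor 11.
Step 8: leaves = {10,11}. Remove smallest leaf 10, emit neighbor 8.
Step 9: leaves = {8,11}. Remove smallest leaf 8, emit neighbor 9.
Done: 2 vertices remain (9, 11). Sequence = [10 6 8 5 10 11 11 8 9]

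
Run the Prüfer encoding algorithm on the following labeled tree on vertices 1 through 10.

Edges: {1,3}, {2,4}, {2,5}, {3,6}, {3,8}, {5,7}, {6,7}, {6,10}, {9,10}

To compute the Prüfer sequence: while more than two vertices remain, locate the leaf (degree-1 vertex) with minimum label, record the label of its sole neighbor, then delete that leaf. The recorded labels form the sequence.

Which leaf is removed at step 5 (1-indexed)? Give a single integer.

Answer: 7

Derivation:
Step 1: current leaves = {1,4,8,9}. Remove leaf 1 (neighbor: 3).
Step 2: current leaves = {4,8,9}. Remove leaf 4 (neighbor: 2).
Step 3: current leaves = {2,8,9}. Remove leaf 2 (neighbor: 5).
Step 4: current leaves = {5,8,9}. Remove leaf 5 (neighbor: 7).
Step 5: current leaves = {7,8,9}. Remove leaf 7 (neighbor: 6).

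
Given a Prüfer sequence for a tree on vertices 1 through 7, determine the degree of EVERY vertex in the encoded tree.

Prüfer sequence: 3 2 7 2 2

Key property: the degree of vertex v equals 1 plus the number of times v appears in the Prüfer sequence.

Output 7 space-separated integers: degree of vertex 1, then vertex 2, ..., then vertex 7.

p_1 = 3: count[3] becomes 1
p_2 = 2: count[2] becomes 1
p_3 = 7: count[7] becomes 1
p_4 = 2: count[2] becomes 2
p_5 = 2: count[2] becomes 3
Degrees (1 + count): deg[1]=1+0=1, deg[2]=1+3=4, deg[3]=1+1=2, deg[4]=1+0=1, deg[5]=1+0=1, deg[6]=1+0=1, deg[7]=1+1=2

Answer: 1 4 2 1 1 1 2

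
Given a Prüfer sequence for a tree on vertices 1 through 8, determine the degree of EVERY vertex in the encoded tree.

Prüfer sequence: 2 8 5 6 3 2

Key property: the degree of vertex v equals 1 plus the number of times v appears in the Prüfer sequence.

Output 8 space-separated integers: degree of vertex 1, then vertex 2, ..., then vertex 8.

p_1 = 2: count[2] becomes 1
p_2 = 8: count[8] becomes 1
p_3 = 5: count[5] becomes 1
p_4 = 6: count[6] becomes 1
p_5 = 3: count[3] becomes 1
p_6 = 2: count[2] becomes 2
Degrees (1 + count): deg[1]=1+0=1, deg[2]=1+2=3, deg[3]=1+1=2, deg[4]=1+0=1, deg[5]=1+1=2, deg[6]=1+1=2, deg[7]=1+0=1, deg[8]=1+1=2

Answer: 1 3 2 1 2 2 1 2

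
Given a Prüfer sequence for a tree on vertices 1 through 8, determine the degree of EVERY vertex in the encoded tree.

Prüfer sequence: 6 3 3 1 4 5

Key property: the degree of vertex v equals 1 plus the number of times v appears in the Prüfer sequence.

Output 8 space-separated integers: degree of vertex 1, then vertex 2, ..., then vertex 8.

p_1 = 6: count[6] becomes 1
p_2 = 3: count[3] becomes 1
p_3 = 3: count[3] becomes 2
p_4 = 1: count[1] becomes 1
p_5 = 4: count[4] becomes 1
p_6 = 5: count[5] becomes 1
Degrees (1 + count): deg[1]=1+1=2, deg[2]=1+0=1, deg[3]=1+2=3, deg[4]=1+1=2, deg[5]=1+1=2, deg[6]=1+1=2, deg[7]=1+0=1, deg[8]=1+0=1

Answer: 2 1 3 2 2 2 1 1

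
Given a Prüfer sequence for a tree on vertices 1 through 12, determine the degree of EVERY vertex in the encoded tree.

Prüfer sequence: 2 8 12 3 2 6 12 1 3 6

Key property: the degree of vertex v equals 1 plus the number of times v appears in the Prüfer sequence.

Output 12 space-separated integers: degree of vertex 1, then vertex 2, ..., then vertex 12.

p_1 = 2: count[2] becomes 1
p_2 = 8: count[8] becomes 1
p_3 = 12: count[12] becomes 1
p_4 = 3: count[3] becomes 1
p_5 = 2: count[2] becomes 2
p_6 = 6: count[6] becomes 1
p_7 = 12: count[12] becomes 2
p_8 = 1: count[1] becomes 1
p_9 = 3: count[3] becomes 2
p_10 = 6: count[6] becomes 2
Degrees (1 + count): deg[1]=1+1=2, deg[2]=1+2=3, deg[3]=1+2=3, deg[4]=1+0=1, deg[5]=1+0=1, deg[6]=1+2=3, deg[7]=1+0=1, deg[8]=1+1=2, deg[9]=1+0=1, deg[10]=1+0=1, deg[11]=1+0=1, deg[12]=1+2=3

Answer: 2 3 3 1 1 3 1 2 1 1 1 3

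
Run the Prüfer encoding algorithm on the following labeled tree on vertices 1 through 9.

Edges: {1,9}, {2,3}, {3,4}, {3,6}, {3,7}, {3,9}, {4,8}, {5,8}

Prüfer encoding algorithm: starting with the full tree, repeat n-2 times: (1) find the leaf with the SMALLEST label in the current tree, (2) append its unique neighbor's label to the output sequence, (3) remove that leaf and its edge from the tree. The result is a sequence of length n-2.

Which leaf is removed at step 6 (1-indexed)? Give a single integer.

Answer: 8

Derivation:
Step 1: current leaves = {1,2,5,6,7}. Remove leaf 1 (neighbor: 9).
Step 2: current leaves = {2,5,6,7,9}. Remove leaf 2 (neighbor: 3).
Step 3: current leaves = {5,6,7,9}. Remove leaf 5 (neighbor: 8).
Step 4: current leaves = {6,7,8,9}. Remove leaf 6 (neighbor: 3).
Step 5: current leaves = {7,8,9}. Remove leaf 7 (neighbor: 3).
Step 6: current leaves = {8,9}. Remove leaf 8 (neighbor: 4).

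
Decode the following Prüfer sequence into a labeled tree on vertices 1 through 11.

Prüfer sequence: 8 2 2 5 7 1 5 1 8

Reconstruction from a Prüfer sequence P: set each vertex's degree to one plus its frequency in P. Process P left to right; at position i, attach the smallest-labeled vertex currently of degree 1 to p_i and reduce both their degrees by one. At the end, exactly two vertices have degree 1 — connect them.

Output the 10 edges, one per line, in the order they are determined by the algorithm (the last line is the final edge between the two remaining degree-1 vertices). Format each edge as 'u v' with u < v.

Initial degrees: {1:3, 2:3, 3:1, 4:1, 5:3, 6:1, 7:2, 8:3, 9:1, 10:1, 11:1}
Step 1: smallest deg-1 vertex = 3, p_1 = 8. Add edge {3,8}. Now deg[3]=0, deg[8]=2.
Step 2: smallest deg-1 vertex = 4, p_2 = 2. Add edge {2,4}. Now deg[4]=0, deg[2]=2.
Step 3: smallest deg-1 vertex = 6, p_3 = 2. Add edge {2,6}. Now deg[6]=0, deg[2]=1.
Step 4: smallest deg-1 vertex = 2, p_4 = 5. Add edge {2,5}. Now deg[2]=0, deg[5]=2.
Step 5: smallest deg-1 vertex = 9, p_5 = 7. Add edge {7,9}. Now deg[9]=0, deg[7]=1.
Step 6: smallest deg-1 vertex = 7, p_6 = 1. Add edge {1,7}. Now deg[7]=0, deg[1]=2.
Step 7: smallest deg-1 vertex = 10, p_7 = 5. Add edge {5,10}. Now deg[10]=0, deg[5]=1.
Step 8: smallest deg-1 vertex = 5, p_8 = 1. Add edge {1,5}. Now deg[5]=0, deg[1]=1.
Step 9: smallest deg-1 vertex = 1, p_9 = 8. Add edge {1,8}. Now deg[1]=0, deg[8]=1.
Final: two remaining deg-1 vertices are 8, 11. Add edge {8,11}.

Answer: 3 8
2 4
2 6
2 5
7 9
1 7
5 10
1 5
1 8
8 11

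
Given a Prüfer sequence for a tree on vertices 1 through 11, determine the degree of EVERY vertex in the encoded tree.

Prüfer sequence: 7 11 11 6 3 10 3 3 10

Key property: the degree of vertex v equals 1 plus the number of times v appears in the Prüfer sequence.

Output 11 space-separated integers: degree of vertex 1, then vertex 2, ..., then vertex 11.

Answer: 1 1 4 1 1 2 2 1 1 3 3

Derivation:
p_1 = 7: count[7] becomes 1
p_2 = 11: count[11] becomes 1
p_3 = 11: count[11] becomes 2
p_4 = 6: count[6] becomes 1
p_5 = 3: count[3] becomes 1
p_6 = 10: count[10] becomes 1
p_7 = 3: count[3] becomes 2
p_8 = 3: count[3] becomes 3
p_9 = 10: count[10] becomes 2
Degrees (1 + count): deg[1]=1+0=1, deg[2]=1+0=1, deg[3]=1+3=4, deg[4]=1+0=1, deg[5]=1+0=1, deg[6]=1+1=2, deg[7]=1+1=2, deg[8]=1+0=1, deg[9]=1+0=1, deg[10]=1+2=3, deg[11]=1+2=3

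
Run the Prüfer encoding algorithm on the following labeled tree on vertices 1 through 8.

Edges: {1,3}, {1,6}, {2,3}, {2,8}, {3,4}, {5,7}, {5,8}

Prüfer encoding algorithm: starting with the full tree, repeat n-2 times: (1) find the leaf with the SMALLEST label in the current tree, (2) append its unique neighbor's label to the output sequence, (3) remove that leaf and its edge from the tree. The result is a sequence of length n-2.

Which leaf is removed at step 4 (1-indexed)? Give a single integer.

Step 1: current leaves = {4,6,7}. Remove leaf 4 (neighbor: 3).
Step 2: current leaves = {6,7}. Remove leaf 6 (neighbor: 1).
Step 3: current leaves = {1,7}. Remove leaf 1 (neighbor: 3).
Step 4: current leaves = {3,7}. Remove leaf 3 (neighbor: 2).

Answer: 3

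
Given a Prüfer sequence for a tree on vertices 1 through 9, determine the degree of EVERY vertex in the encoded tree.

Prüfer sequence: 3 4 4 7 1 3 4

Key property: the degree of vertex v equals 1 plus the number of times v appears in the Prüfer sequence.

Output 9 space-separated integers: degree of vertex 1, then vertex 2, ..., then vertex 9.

p_1 = 3: count[3] becomes 1
p_2 = 4: count[4] becomes 1
p_3 = 4: count[4] becomes 2
p_4 = 7: count[7] becomes 1
p_5 = 1: count[1] becomes 1
p_6 = 3: count[3] becomes 2
p_7 = 4: count[4] becomes 3
Degrees (1 + count): deg[1]=1+1=2, deg[2]=1+0=1, deg[3]=1+2=3, deg[4]=1+3=4, deg[5]=1+0=1, deg[6]=1+0=1, deg[7]=1+1=2, deg[8]=1+0=1, deg[9]=1+0=1

Answer: 2 1 3 4 1 1 2 1 1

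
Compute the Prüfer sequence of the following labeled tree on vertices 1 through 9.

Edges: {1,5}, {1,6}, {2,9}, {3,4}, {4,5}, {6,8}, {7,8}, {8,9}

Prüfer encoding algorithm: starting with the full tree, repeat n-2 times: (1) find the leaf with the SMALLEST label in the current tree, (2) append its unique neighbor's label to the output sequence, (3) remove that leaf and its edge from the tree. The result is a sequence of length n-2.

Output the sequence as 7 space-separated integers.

Step 1: leaves = {2,3,7}. Remove smallest leaf 2, emit neighbor 9.
Step 2: leaves = {3,7,9}. Remove smallest leaf 3, emit neighbor 4.
Step 3: leaves = {4,7,9}. Remove smallest leaf 4, emit neighbor 5.
Step 4: leaves = {5,7,9}. Remove smallest leaf 5, emit neighbor 1.
Step 5: leaves = {1,7,9}. Remove smallest leaf 1, emit neighbor 6.
Step 6: leaves = {6,7,9}. Remove smallest leaf 6, emit neighbor 8.
Step 7: leaves = {7,9}. Remove smallest leaf 7, emit neighbor 8.
Done: 2 vertices remain (8, 9). Sequence = [9 4 5 1 6 8 8]

Answer: 9 4 5 1 6 8 8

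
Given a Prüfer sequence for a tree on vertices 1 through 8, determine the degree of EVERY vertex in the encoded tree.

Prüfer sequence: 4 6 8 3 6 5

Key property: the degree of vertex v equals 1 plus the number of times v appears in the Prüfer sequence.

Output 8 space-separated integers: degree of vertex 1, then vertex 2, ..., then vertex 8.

p_1 = 4: count[4] becomes 1
p_2 = 6: count[6] becomes 1
p_3 = 8: count[8] becomes 1
p_4 = 3: count[3] becomes 1
p_5 = 6: count[6] becomes 2
p_6 = 5: count[5] becomes 1
Degrees (1 + count): deg[1]=1+0=1, deg[2]=1+0=1, deg[3]=1+1=2, deg[4]=1+1=2, deg[5]=1+1=2, deg[6]=1+2=3, deg[7]=1+0=1, deg[8]=1+1=2

Answer: 1 1 2 2 2 3 1 2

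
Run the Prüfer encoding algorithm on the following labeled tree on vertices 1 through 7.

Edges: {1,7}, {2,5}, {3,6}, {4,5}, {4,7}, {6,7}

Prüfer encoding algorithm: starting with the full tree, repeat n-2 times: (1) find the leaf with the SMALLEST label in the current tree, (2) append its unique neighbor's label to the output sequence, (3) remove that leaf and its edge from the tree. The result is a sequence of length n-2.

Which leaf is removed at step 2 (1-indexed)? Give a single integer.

Step 1: current leaves = {1,2,3}. Remove leaf 1 (neighbor: 7).
Step 2: current leaves = {2,3}. Remove leaf 2 (neighbor: 5).

Answer: 2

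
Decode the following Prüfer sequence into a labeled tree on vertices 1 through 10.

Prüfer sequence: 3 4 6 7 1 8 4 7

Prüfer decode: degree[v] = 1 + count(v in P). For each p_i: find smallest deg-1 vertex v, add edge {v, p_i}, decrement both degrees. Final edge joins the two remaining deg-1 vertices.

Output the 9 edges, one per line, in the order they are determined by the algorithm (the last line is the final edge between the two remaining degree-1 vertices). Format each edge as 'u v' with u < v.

Initial degrees: {1:2, 2:1, 3:2, 4:3, 5:1, 6:2, 7:3, 8:2, 9:1, 10:1}
Step 1: smallest deg-1 vertex = 2, p_1 = 3. Add edge {2,3}. Now deg[2]=0, deg[3]=1.
Step 2: smallest deg-1 vertex = 3, p_2 = 4. Add edge {3,4}. Now deg[3]=0, deg[4]=2.
Step 3: smallest deg-1 vertex = 5, p_3 = 6. Add edge {5,6}. Now deg[5]=0, deg[6]=1.
Step 4: smallest deg-1 vertex = 6, p_4 = 7. Add edge {6,7}. Now deg[6]=0, deg[7]=2.
Step 5: smallest deg-1 vertex = 9, p_5 = 1. Add edge {1,9}. Now deg[9]=0, deg[1]=1.
Step 6: smallest deg-1 vertex = 1, p_6 = 8. Add edge {1,8}. Now deg[1]=0, deg[8]=1.
Step 7: smallest deg-1 vertex = 8, p_7 = 4. Add edge {4,8}. Now deg[8]=0, deg[4]=1.
Step 8: smallest deg-1 vertex = 4, p_8 = 7. Add edge {4,7}. Now deg[4]=0, deg[7]=1.
Final: two remaining deg-1 vertices are 7, 10. Add edge {7,10}.

Answer: 2 3
3 4
5 6
6 7
1 9
1 8
4 8
4 7
7 10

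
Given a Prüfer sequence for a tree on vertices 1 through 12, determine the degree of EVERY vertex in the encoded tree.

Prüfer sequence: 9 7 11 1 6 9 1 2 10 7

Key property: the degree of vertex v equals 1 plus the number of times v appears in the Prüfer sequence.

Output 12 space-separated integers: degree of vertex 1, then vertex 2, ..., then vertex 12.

Answer: 3 2 1 1 1 2 3 1 3 2 2 1

Derivation:
p_1 = 9: count[9] becomes 1
p_2 = 7: count[7] becomes 1
p_3 = 11: count[11] becomes 1
p_4 = 1: count[1] becomes 1
p_5 = 6: count[6] becomes 1
p_6 = 9: count[9] becomes 2
p_7 = 1: count[1] becomes 2
p_8 = 2: count[2] becomes 1
p_9 = 10: count[10] becomes 1
p_10 = 7: count[7] becomes 2
Degrees (1 + count): deg[1]=1+2=3, deg[2]=1+1=2, deg[3]=1+0=1, deg[4]=1+0=1, deg[5]=1+0=1, deg[6]=1+1=2, deg[7]=1+2=3, deg[8]=1+0=1, deg[9]=1+2=3, deg[10]=1+1=2, deg[11]=1+1=2, deg[12]=1+0=1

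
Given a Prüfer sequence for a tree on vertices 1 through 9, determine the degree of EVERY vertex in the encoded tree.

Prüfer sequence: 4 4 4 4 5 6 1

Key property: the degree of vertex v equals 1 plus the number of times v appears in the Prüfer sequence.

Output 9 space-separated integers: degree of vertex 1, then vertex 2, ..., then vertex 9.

p_1 = 4: count[4] becomes 1
p_2 = 4: count[4] becomes 2
p_3 = 4: count[4] becomes 3
p_4 = 4: count[4] becomes 4
p_5 = 5: count[5] becomes 1
p_6 = 6: count[6] becomes 1
p_7 = 1: count[1] becomes 1
Degrees (1 + count): deg[1]=1+1=2, deg[2]=1+0=1, deg[3]=1+0=1, deg[4]=1+4=5, deg[5]=1+1=2, deg[6]=1+1=2, deg[7]=1+0=1, deg[8]=1+0=1, deg[9]=1+0=1

Answer: 2 1 1 5 2 2 1 1 1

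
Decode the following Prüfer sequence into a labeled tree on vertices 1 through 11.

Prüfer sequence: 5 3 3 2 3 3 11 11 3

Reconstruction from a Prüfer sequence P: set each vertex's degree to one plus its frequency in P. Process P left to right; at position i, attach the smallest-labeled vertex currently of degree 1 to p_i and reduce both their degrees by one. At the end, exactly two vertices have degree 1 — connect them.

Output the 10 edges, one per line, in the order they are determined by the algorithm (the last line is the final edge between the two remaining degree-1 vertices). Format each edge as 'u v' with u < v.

Initial degrees: {1:1, 2:2, 3:6, 4:1, 5:2, 6:1, 7:1, 8:1, 9:1, 10:1, 11:3}
Step 1: smallest deg-1 vertex = 1, p_1 = 5. Add edge {1,5}. Now deg[1]=0, deg[5]=1.
Step 2: smallest deg-1 vertex = 4, p_2 = 3. Add edge {3,4}. Now deg[4]=0, deg[3]=5.
Step 3: smallest deg-1 vertex = 5, p_3 = 3. Add edge {3,5}. Now deg[5]=0, deg[3]=4.
Step 4: smallest deg-1 vertex = 6, p_4 = 2. Add edge {2,6}. Now deg[6]=0, deg[2]=1.
Step 5: smallest deg-1 vertex = 2, p_5 = 3. Add edge {2,3}. Now deg[2]=0, deg[3]=3.
Step 6: smallest deg-1 vertex = 7, p_6 = 3. Add edge {3,7}. Now deg[7]=0, deg[3]=2.
Step 7: smallest deg-1 vertex = 8, p_7 = 11. Add edge {8,11}. Now deg[8]=0, deg[11]=2.
Step 8: smallest deg-1 vertex = 9, p_8 = 11. Add edge {9,11}. Now deg[9]=0, deg[11]=1.
Step 9: smallest deg-1 vertex = 10, p_9 = 3. Add edge {3,10}. Now deg[10]=0, deg[3]=1.
Final: two remaining deg-1 vertices are 3, 11. Add edge {3,11}.

Answer: 1 5
3 4
3 5
2 6
2 3
3 7
8 11
9 11
3 10
3 11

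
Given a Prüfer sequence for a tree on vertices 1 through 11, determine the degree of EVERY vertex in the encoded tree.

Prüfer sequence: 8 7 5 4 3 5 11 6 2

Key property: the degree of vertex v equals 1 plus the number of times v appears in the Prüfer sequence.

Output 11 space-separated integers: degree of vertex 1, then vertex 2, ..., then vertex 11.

Answer: 1 2 2 2 3 2 2 2 1 1 2

Derivation:
p_1 = 8: count[8] becomes 1
p_2 = 7: count[7] becomes 1
p_3 = 5: count[5] becomes 1
p_4 = 4: count[4] becomes 1
p_5 = 3: count[3] becomes 1
p_6 = 5: count[5] becomes 2
p_7 = 11: count[11] becomes 1
p_8 = 6: count[6] becomes 1
p_9 = 2: count[2] becomes 1
Degrees (1 + count): deg[1]=1+0=1, deg[2]=1+1=2, deg[3]=1+1=2, deg[4]=1+1=2, deg[5]=1+2=3, deg[6]=1+1=2, deg[7]=1+1=2, deg[8]=1+1=2, deg[9]=1+0=1, deg[10]=1+0=1, deg[11]=1+1=2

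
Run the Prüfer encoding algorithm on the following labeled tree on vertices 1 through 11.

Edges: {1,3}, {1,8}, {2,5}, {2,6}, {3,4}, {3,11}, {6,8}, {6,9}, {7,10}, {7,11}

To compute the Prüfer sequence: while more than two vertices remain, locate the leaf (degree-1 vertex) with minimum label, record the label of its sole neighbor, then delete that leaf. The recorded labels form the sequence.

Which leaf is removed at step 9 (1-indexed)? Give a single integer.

Answer: 10

Derivation:
Step 1: current leaves = {4,5,9,10}. Remove leaf 4 (neighbor: 3).
Step 2: current leaves = {5,9,10}. Remove leaf 5 (neighbor: 2).
Step 3: current leaves = {2,9,10}. Remove leaf 2 (neighbor: 6).
Step 4: current leaves = {9,10}. Remove leaf 9 (neighbor: 6).
Step 5: current leaves = {6,10}. Remove leaf 6 (neighbor: 8).
Step 6: current leaves = {8,10}. Remove leaf 8 (neighbor: 1).
Step 7: current leaves = {1,10}. Remove leaf 1 (neighbor: 3).
Step 8: current leaves = {3,10}. Remove leaf 3 (neighbor: 11).
Step 9: current leaves = {10,11}. Remove leaf 10 (neighbor: 7).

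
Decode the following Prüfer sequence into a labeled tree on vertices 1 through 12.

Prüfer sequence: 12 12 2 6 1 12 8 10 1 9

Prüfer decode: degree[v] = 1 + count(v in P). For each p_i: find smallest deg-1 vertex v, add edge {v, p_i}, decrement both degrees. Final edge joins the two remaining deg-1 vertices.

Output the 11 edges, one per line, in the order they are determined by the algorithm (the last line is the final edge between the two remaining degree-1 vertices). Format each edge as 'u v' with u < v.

Answer: 3 12
4 12
2 5
2 6
1 6
7 12
8 11
8 10
1 10
1 9
9 12

Derivation:
Initial degrees: {1:3, 2:2, 3:1, 4:1, 5:1, 6:2, 7:1, 8:2, 9:2, 10:2, 11:1, 12:4}
Step 1: smallest deg-1 vertex = 3, p_1 = 12. Add edge {3,12}. Now deg[3]=0, deg[12]=3.
Step 2: smallest deg-1 vertex = 4, p_2 = 12. Add edge {4,12}. Now deg[4]=0, deg[12]=2.
Step 3: smallest deg-1 vertex = 5, p_3 = 2. Add edge {2,5}. Now deg[5]=0, deg[2]=1.
Step 4: smallest deg-1 vertex = 2, p_4 = 6. Add edge {2,6}. Now deg[2]=0, deg[6]=1.
Step 5: smallest deg-1 vertex = 6, p_5 = 1. Add edge {1,6}. Now deg[6]=0, deg[1]=2.
Step 6: smallest deg-1 vertex = 7, p_6 = 12. Add edge {7,12}. Now deg[7]=0, deg[12]=1.
Step 7: smallest deg-1 vertex = 11, p_7 = 8. Add edge {8,11}. Now deg[11]=0, deg[8]=1.
Step 8: smallest deg-1 vertex = 8, p_8 = 10. Add edge {8,10}. Now deg[8]=0, deg[10]=1.
Step 9: smallest deg-1 vertex = 10, p_9 = 1. Add edge {1,10}. Now deg[10]=0, deg[1]=1.
Step 10: smallest deg-1 vertex = 1, p_10 = 9. Add edge {1,9}. Now deg[1]=0, deg[9]=1.
Final: two remaining deg-1 vertices are 9, 12. Add edge {9,12}.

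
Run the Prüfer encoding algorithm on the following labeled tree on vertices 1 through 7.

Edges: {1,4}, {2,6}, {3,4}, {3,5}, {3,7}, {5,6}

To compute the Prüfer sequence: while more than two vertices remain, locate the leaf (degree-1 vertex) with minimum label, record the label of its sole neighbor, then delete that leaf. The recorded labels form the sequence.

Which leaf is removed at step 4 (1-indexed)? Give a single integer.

Answer: 6

Derivation:
Step 1: current leaves = {1,2,7}. Remove leaf 1 (neighbor: 4).
Step 2: current leaves = {2,4,7}. Remove leaf 2 (neighbor: 6).
Step 3: current leaves = {4,6,7}. Remove leaf 4 (neighbor: 3).
Step 4: current leaves = {6,7}. Remove leaf 6 (neighbor: 5).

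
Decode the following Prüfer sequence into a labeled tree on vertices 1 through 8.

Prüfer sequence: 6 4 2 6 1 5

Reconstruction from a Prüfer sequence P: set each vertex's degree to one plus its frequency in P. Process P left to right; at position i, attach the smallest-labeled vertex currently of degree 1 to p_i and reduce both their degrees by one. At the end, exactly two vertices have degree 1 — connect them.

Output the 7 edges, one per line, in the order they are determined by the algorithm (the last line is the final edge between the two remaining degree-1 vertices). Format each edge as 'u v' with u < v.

Answer: 3 6
4 7
2 4
2 6
1 6
1 5
5 8

Derivation:
Initial degrees: {1:2, 2:2, 3:1, 4:2, 5:2, 6:3, 7:1, 8:1}
Step 1: smallest deg-1 vertex = 3, p_1 = 6. Add edge {3,6}. Now deg[3]=0, deg[6]=2.
Step 2: smallest deg-1 vertex = 7, p_2 = 4. Add edge {4,7}. Now deg[7]=0, deg[4]=1.
Step 3: smallest deg-1 vertex = 4, p_3 = 2. Add edge {2,4}. Now deg[4]=0, deg[2]=1.
Step 4: smallest deg-1 vertex = 2, p_4 = 6. Add edge {2,6}. Now deg[2]=0, deg[6]=1.
Step 5: smallest deg-1 vertex = 6, p_5 = 1. Add edge {1,6}. Now deg[6]=0, deg[1]=1.
Step 6: smallest deg-1 vertex = 1, p_6 = 5. Add edge {1,5}. Now deg[1]=0, deg[5]=1.
Final: two remaining deg-1 vertices are 5, 8. Add edge {5,8}.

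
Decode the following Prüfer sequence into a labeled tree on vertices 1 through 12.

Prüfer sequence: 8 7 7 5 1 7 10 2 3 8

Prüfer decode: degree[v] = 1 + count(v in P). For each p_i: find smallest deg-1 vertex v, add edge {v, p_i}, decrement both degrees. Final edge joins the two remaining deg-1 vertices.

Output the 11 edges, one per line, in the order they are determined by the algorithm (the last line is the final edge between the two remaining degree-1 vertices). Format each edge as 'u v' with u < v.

Answer: 4 8
6 7
7 9
5 11
1 5
1 7
7 10
2 10
2 3
3 8
8 12

Derivation:
Initial degrees: {1:2, 2:2, 3:2, 4:1, 5:2, 6:1, 7:4, 8:3, 9:1, 10:2, 11:1, 12:1}
Step 1: smallest deg-1 vertex = 4, p_1 = 8. Add edge {4,8}. Now deg[4]=0, deg[8]=2.
Step 2: smallest deg-1 vertex = 6, p_2 = 7. Add edge {6,7}. Now deg[6]=0, deg[7]=3.
Step 3: smallest deg-1 vertex = 9, p_3 = 7. Add edge {7,9}. Now deg[9]=0, deg[7]=2.
Step 4: smallest deg-1 vertex = 11, p_4 = 5. Add edge {5,11}. Now deg[11]=0, deg[5]=1.
Step 5: smallest deg-1 vertex = 5, p_5 = 1. Add edge {1,5}. Now deg[5]=0, deg[1]=1.
Step 6: smallest deg-1 vertex = 1, p_6 = 7. Add edge {1,7}. Now deg[1]=0, deg[7]=1.
Step 7: smallest deg-1 vertex = 7, p_7 = 10. Add edge {7,10}. Now deg[7]=0, deg[10]=1.
Step 8: smallest deg-1 vertex = 10, p_8 = 2. Add edge {2,10}. Now deg[10]=0, deg[2]=1.
Step 9: smallest deg-1 vertex = 2, p_9 = 3. Add edge {2,3}. Now deg[2]=0, deg[3]=1.
Step 10: smallest deg-1 vertex = 3, p_10 = 8. Add edge {3,8}. Now deg[3]=0, deg[8]=1.
Final: two remaining deg-1 vertices are 8, 12. Add edge {8,12}.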